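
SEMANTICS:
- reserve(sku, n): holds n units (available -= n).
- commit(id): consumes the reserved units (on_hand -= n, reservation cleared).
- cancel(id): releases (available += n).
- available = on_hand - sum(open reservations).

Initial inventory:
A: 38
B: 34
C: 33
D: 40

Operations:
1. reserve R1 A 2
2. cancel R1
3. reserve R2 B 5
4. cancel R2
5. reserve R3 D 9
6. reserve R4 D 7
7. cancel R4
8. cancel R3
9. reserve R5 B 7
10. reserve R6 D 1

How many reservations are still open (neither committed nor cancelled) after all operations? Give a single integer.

Answer: 2

Derivation:
Step 1: reserve R1 A 2 -> on_hand[A=38 B=34 C=33 D=40] avail[A=36 B=34 C=33 D=40] open={R1}
Step 2: cancel R1 -> on_hand[A=38 B=34 C=33 D=40] avail[A=38 B=34 C=33 D=40] open={}
Step 3: reserve R2 B 5 -> on_hand[A=38 B=34 C=33 D=40] avail[A=38 B=29 C=33 D=40] open={R2}
Step 4: cancel R2 -> on_hand[A=38 B=34 C=33 D=40] avail[A=38 B=34 C=33 D=40] open={}
Step 5: reserve R3 D 9 -> on_hand[A=38 B=34 C=33 D=40] avail[A=38 B=34 C=33 D=31] open={R3}
Step 6: reserve R4 D 7 -> on_hand[A=38 B=34 C=33 D=40] avail[A=38 B=34 C=33 D=24] open={R3,R4}
Step 7: cancel R4 -> on_hand[A=38 B=34 C=33 D=40] avail[A=38 B=34 C=33 D=31] open={R3}
Step 8: cancel R3 -> on_hand[A=38 B=34 C=33 D=40] avail[A=38 B=34 C=33 D=40] open={}
Step 9: reserve R5 B 7 -> on_hand[A=38 B=34 C=33 D=40] avail[A=38 B=27 C=33 D=40] open={R5}
Step 10: reserve R6 D 1 -> on_hand[A=38 B=34 C=33 D=40] avail[A=38 B=27 C=33 D=39] open={R5,R6}
Open reservations: ['R5', 'R6'] -> 2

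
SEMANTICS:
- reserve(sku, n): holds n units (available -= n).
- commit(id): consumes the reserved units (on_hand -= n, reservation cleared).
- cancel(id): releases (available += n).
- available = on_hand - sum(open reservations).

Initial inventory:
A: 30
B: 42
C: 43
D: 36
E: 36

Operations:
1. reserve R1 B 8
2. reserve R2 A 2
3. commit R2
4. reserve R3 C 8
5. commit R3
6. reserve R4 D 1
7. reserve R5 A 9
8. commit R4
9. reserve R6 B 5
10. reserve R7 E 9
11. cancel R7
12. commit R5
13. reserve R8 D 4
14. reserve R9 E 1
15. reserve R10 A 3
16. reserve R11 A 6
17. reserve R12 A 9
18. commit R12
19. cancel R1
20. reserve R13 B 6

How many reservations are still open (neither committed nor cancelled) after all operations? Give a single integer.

Answer: 6

Derivation:
Step 1: reserve R1 B 8 -> on_hand[A=30 B=42 C=43 D=36 E=36] avail[A=30 B=34 C=43 D=36 E=36] open={R1}
Step 2: reserve R2 A 2 -> on_hand[A=30 B=42 C=43 D=36 E=36] avail[A=28 B=34 C=43 D=36 E=36] open={R1,R2}
Step 3: commit R2 -> on_hand[A=28 B=42 C=43 D=36 E=36] avail[A=28 B=34 C=43 D=36 E=36] open={R1}
Step 4: reserve R3 C 8 -> on_hand[A=28 B=42 C=43 D=36 E=36] avail[A=28 B=34 C=35 D=36 E=36] open={R1,R3}
Step 5: commit R3 -> on_hand[A=28 B=42 C=35 D=36 E=36] avail[A=28 B=34 C=35 D=36 E=36] open={R1}
Step 6: reserve R4 D 1 -> on_hand[A=28 B=42 C=35 D=36 E=36] avail[A=28 B=34 C=35 D=35 E=36] open={R1,R4}
Step 7: reserve R5 A 9 -> on_hand[A=28 B=42 C=35 D=36 E=36] avail[A=19 B=34 C=35 D=35 E=36] open={R1,R4,R5}
Step 8: commit R4 -> on_hand[A=28 B=42 C=35 D=35 E=36] avail[A=19 B=34 C=35 D=35 E=36] open={R1,R5}
Step 9: reserve R6 B 5 -> on_hand[A=28 B=42 C=35 D=35 E=36] avail[A=19 B=29 C=35 D=35 E=36] open={R1,R5,R6}
Step 10: reserve R7 E 9 -> on_hand[A=28 B=42 C=35 D=35 E=36] avail[A=19 B=29 C=35 D=35 E=27] open={R1,R5,R6,R7}
Step 11: cancel R7 -> on_hand[A=28 B=42 C=35 D=35 E=36] avail[A=19 B=29 C=35 D=35 E=36] open={R1,R5,R6}
Step 12: commit R5 -> on_hand[A=19 B=42 C=35 D=35 E=36] avail[A=19 B=29 C=35 D=35 E=36] open={R1,R6}
Step 13: reserve R8 D 4 -> on_hand[A=19 B=42 C=35 D=35 E=36] avail[A=19 B=29 C=35 D=31 E=36] open={R1,R6,R8}
Step 14: reserve R9 E 1 -> on_hand[A=19 B=42 C=35 D=35 E=36] avail[A=19 B=29 C=35 D=31 E=35] open={R1,R6,R8,R9}
Step 15: reserve R10 A 3 -> on_hand[A=19 B=42 C=35 D=35 E=36] avail[A=16 B=29 C=35 D=31 E=35] open={R1,R10,R6,R8,R9}
Step 16: reserve R11 A 6 -> on_hand[A=19 B=42 C=35 D=35 E=36] avail[A=10 B=29 C=35 D=31 E=35] open={R1,R10,R11,R6,R8,R9}
Step 17: reserve R12 A 9 -> on_hand[A=19 B=42 C=35 D=35 E=36] avail[A=1 B=29 C=35 D=31 E=35] open={R1,R10,R11,R12,R6,R8,R9}
Step 18: commit R12 -> on_hand[A=10 B=42 C=35 D=35 E=36] avail[A=1 B=29 C=35 D=31 E=35] open={R1,R10,R11,R6,R8,R9}
Step 19: cancel R1 -> on_hand[A=10 B=42 C=35 D=35 E=36] avail[A=1 B=37 C=35 D=31 E=35] open={R10,R11,R6,R8,R9}
Step 20: reserve R13 B 6 -> on_hand[A=10 B=42 C=35 D=35 E=36] avail[A=1 B=31 C=35 D=31 E=35] open={R10,R11,R13,R6,R8,R9}
Open reservations: ['R10', 'R11', 'R13', 'R6', 'R8', 'R9'] -> 6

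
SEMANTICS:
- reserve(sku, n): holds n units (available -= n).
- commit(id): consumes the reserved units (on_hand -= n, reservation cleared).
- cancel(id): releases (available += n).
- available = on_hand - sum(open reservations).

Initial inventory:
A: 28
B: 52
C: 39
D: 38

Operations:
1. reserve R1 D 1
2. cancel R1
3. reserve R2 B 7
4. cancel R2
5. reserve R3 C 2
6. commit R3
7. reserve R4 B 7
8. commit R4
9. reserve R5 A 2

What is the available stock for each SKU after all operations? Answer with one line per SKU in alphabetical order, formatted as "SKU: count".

Answer: A: 26
B: 45
C: 37
D: 38

Derivation:
Step 1: reserve R1 D 1 -> on_hand[A=28 B=52 C=39 D=38] avail[A=28 B=52 C=39 D=37] open={R1}
Step 2: cancel R1 -> on_hand[A=28 B=52 C=39 D=38] avail[A=28 B=52 C=39 D=38] open={}
Step 3: reserve R2 B 7 -> on_hand[A=28 B=52 C=39 D=38] avail[A=28 B=45 C=39 D=38] open={R2}
Step 4: cancel R2 -> on_hand[A=28 B=52 C=39 D=38] avail[A=28 B=52 C=39 D=38] open={}
Step 5: reserve R3 C 2 -> on_hand[A=28 B=52 C=39 D=38] avail[A=28 B=52 C=37 D=38] open={R3}
Step 6: commit R3 -> on_hand[A=28 B=52 C=37 D=38] avail[A=28 B=52 C=37 D=38] open={}
Step 7: reserve R4 B 7 -> on_hand[A=28 B=52 C=37 D=38] avail[A=28 B=45 C=37 D=38] open={R4}
Step 8: commit R4 -> on_hand[A=28 B=45 C=37 D=38] avail[A=28 B=45 C=37 D=38] open={}
Step 9: reserve R5 A 2 -> on_hand[A=28 B=45 C=37 D=38] avail[A=26 B=45 C=37 D=38] open={R5}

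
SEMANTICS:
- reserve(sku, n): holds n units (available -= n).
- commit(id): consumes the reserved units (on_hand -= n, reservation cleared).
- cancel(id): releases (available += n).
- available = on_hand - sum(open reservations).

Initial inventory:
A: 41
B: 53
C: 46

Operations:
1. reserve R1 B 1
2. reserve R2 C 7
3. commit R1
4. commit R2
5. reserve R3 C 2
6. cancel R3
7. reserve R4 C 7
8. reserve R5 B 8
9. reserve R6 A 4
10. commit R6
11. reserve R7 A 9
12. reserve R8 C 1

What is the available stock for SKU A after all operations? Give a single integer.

Step 1: reserve R1 B 1 -> on_hand[A=41 B=53 C=46] avail[A=41 B=52 C=46] open={R1}
Step 2: reserve R2 C 7 -> on_hand[A=41 B=53 C=46] avail[A=41 B=52 C=39] open={R1,R2}
Step 3: commit R1 -> on_hand[A=41 B=52 C=46] avail[A=41 B=52 C=39] open={R2}
Step 4: commit R2 -> on_hand[A=41 B=52 C=39] avail[A=41 B=52 C=39] open={}
Step 5: reserve R3 C 2 -> on_hand[A=41 B=52 C=39] avail[A=41 B=52 C=37] open={R3}
Step 6: cancel R3 -> on_hand[A=41 B=52 C=39] avail[A=41 B=52 C=39] open={}
Step 7: reserve R4 C 7 -> on_hand[A=41 B=52 C=39] avail[A=41 B=52 C=32] open={R4}
Step 8: reserve R5 B 8 -> on_hand[A=41 B=52 C=39] avail[A=41 B=44 C=32] open={R4,R5}
Step 9: reserve R6 A 4 -> on_hand[A=41 B=52 C=39] avail[A=37 B=44 C=32] open={R4,R5,R6}
Step 10: commit R6 -> on_hand[A=37 B=52 C=39] avail[A=37 B=44 C=32] open={R4,R5}
Step 11: reserve R7 A 9 -> on_hand[A=37 B=52 C=39] avail[A=28 B=44 C=32] open={R4,R5,R7}
Step 12: reserve R8 C 1 -> on_hand[A=37 B=52 C=39] avail[A=28 B=44 C=31] open={R4,R5,R7,R8}
Final available[A] = 28

Answer: 28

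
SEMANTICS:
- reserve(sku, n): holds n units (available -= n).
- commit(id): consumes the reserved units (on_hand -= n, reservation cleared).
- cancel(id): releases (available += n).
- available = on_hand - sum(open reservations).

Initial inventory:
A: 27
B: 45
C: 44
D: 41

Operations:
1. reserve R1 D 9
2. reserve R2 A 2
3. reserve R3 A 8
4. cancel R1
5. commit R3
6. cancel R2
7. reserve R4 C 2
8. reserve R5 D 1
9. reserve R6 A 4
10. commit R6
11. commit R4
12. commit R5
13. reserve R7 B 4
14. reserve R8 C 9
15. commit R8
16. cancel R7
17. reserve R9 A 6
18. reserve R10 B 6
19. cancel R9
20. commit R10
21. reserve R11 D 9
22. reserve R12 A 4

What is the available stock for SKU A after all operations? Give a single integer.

Step 1: reserve R1 D 9 -> on_hand[A=27 B=45 C=44 D=41] avail[A=27 B=45 C=44 D=32] open={R1}
Step 2: reserve R2 A 2 -> on_hand[A=27 B=45 C=44 D=41] avail[A=25 B=45 C=44 D=32] open={R1,R2}
Step 3: reserve R3 A 8 -> on_hand[A=27 B=45 C=44 D=41] avail[A=17 B=45 C=44 D=32] open={R1,R2,R3}
Step 4: cancel R1 -> on_hand[A=27 B=45 C=44 D=41] avail[A=17 B=45 C=44 D=41] open={R2,R3}
Step 5: commit R3 -> on_hand[A=19 B=45 C=44 D=41] avail[A=17 B=45 C=44 D=41] open={R2}
Step 6: cancel R2 -> on_hand[A=19 B=45 C=44 D=41] avail[A=19 B=45 C=44 D=41] open={}
Step 7: reserve R4 C 2 -> on_hand[A=19 B=45 C=44 D=41] avail[A=19 B=45 C=42 D=41] open={R4}
Step 8: reserve R5 D 1 -> on_hand[A=19 B=45 C=44 D=41] avail[A=19 B=45 C=42 D=40] open={R4,R5}
Step 9: reserve R6 A 4 -> on_hand[A=19 B=45 C=44 D=41] avail[A=15 B=45 C=42 D=40] open={R4,R5,R6}
Step 10: commit R6 -> on_hand[A=15 B=45 C=44 D=41] avail[A=15 B=45 C=42 D=40] open={R4,R5}
Step 11: commit R4 -> on_hand[A=15 B=45 C=42 D=41] avail[A=15 B=45 C=42 D=40] open={R5}
Step 12: commit R5 -> on_hand[A=15 B=45 C=42 D=40] avail[A=15 B=45 C=42 D=40] open={}
Step 13: reserve R7 B 4 -> on_hand[A=15 B=45 C=42 D=40] avail[A=15 B=41 C=42 D=40] open={R7}
Step 14: reserve R8 C 9 -> on_hand[A=15 B=45 C=42 D=40] avail[A=15 B=41 C=33 D=40] open={R7,R8}
Step 15: commit R8 -> on_hand[A=15 B=45 C=33 D=40] avail[A=15 B=41 C=33 D=40] open={R7}
Step 16: cancel R7 -> on_hand[A=15 B=45 C=33 D=40] avail[A=15 B=45 C=33 D=40] open={}
Step 17: reserve R9 A 6 -> on_hand[A=15 B=45 C=33 D=40] avail[A=9 B=45 C=33 D=40] open={R9}
Step 18: reserve R10 B 6 -> on_hand[A=15 B=45 C=33 D=40] avail[A=9 B=39 C=33 D=40] open={R10,R9}
Step 19: cancel R9 -> on_hand[A=15 B=45 C=33 D=40] avail[A=15 B=39 C=33 D=40] open={R10}
Step 20: commit R10 -> on_hand[A=15 B=39 C=33 D=40] avail[A=15 B=39 C=33 D=40] open={}
Step 21: reserve R11 D 9 -> on_hand[A=15 B=39 C=33 D=40] avail[A=15 B=39 C=33 D=31] open={R11}
Step 22: reserve R12 A 4 -> on_hand[A=15 B=39 C=33 D=40] avail[A=11 B=39 C=33 D=31] open={R11,R12}
Final available[A] = 11

Answer: 11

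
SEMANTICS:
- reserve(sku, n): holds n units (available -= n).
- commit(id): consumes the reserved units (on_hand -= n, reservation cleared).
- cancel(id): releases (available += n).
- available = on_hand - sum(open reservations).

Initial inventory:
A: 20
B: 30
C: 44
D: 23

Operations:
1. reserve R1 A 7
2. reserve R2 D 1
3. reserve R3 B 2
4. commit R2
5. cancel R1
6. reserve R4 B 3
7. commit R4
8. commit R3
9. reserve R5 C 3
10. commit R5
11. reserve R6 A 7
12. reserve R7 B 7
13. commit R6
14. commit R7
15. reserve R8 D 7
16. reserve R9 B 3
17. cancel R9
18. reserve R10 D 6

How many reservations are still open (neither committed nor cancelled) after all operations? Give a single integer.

Step 1: reserve R1 A 7 -> on_hand[A=20 B=30 C=44 D=23] avail[A=13 B=30 C=44 D=23] open={R1}
Step 2: reserve R2 D 1 -> on_hand[A=20 B=30 C=44 D=23] avail[A=13 B=30 C=44 D=22] open={R1,R2}
Step 3: reserve R3 B 2 -> on_hand[A=20 B=30 C=44 D=23] avail[A=13 B=28 C=44 D=22] open={R1,R2,R3}
Step 4: commit R2 -> on_hand[A=20 B=30 C=44 D=22] avail[A=13 B=28 C=44 D=22] open={R1,R3}
Step 5: cancel R1 -> on_hand[A=20 B=30 C=44 D=22] avail[A=20 B=28 C=44 D=22] open={R3}
Step 6: reserve R4 B 3 -> on_hand[A=20 B=30 C=44 D=22] avail[A=20 B=25 C=44 D=22] open={R3,R4}
Step 7: commit R4 -> on_hand[A=20 B=27 C=44 D=22] avail[A=20 B=25 C=44 D=22] open={R3}
Step 8: commit R3 -> on_hand[A=20 B=25 C=44 D=22] avail[A=20 B=25 C=44 D=22] open={}
Step 9: reserve R5 C 3 -> on_hand[A=20 B=25 C=44 D=22] avail[A=20 B=25 C=41 D=22] open={R5}
Step 10: commit R5 -> on_hand[A=20 B=25 C=41 D=22] avail[A=20 B=25 C=41 D=22] open={}
Step 11: reserve R6 A 7 -> on_hand[A=20 B=25 C=41 D=22] avail[A=13 B=25 C=41 D=22] open={R6}
Step 12: reserve R7 B 7 -> on_hand[A=20 B=25 C=41 D=22] avail[A=13 B=18 C=41 D=22] open={R6,R7}
Step 13: commit R6 -> on_hand[A=13 B=25 C=41 D=22] avail[A=13 B=18 C=41 D=22] open={R7}
Step 14: commit R7 -> on_hand[A=13 B=18 C=41 D=22] avail[A=13 B=18 C=41 D=22] open={}
Step 15: reserve R8 D 7 -> on_hand[A=13 B=18 C=41 D=22] avail[A=13 B=18 C=41 D=15] open={R8}
Step 16: reserve R9 B 3 -> on_hand[A=13 B=18 C=41 D=22] avail[A=13 B=15 C=41 D=15] open={R8,R9}
Step 17: cancel R9 -> on_hand[A=13 B=18 C=41 D=22] avail[A=13 B=18 C=41 D=15] open={R8}
Step 18: reserve R10 D 6 -> on_hand[A=13 B=18 C=41 D=22] avail[A=13 B=18 C=41 D=9] open={R10,R8}
Open reservations: ['R10', 'R8'] -> 2

Answer: 2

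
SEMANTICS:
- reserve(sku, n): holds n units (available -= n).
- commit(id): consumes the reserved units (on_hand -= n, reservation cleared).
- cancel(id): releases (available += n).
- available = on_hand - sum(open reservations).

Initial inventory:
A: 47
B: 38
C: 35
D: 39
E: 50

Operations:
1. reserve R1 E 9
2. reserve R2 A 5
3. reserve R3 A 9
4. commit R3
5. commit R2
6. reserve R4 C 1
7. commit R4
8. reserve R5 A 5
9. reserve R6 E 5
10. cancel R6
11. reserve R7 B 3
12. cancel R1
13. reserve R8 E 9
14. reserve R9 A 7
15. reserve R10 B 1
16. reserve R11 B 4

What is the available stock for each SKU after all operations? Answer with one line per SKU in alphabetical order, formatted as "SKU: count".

Step 1: reserve R1 E 9 -> on_hand[A=47 B=38 C=35 D=39 E=50] avail[A=47 B=38 C=35 D=39 E=41] open={R1}
Step 2: reserve R2 A 5 -> on_hand[A=47 B=38 C=35 D=39 E=50] avail[A=42 B=38 C=35 D=39 E=41] open={R1,R2}
Step 3: reserve R3 A 9 -> on_hand[A=47 B=38 C=35 D=39 E=50] avail[A=33 B=38 C=35 D=39 E=41] open={R1,R2,R3}
Step 4: commit R3 -> on_hand[A=38 B=38 C=35 D=39 E=50] avail[A=33 B=38 C=35 D=39 E=41] open={R1,R2}
Step 5: commit R2 -> on_hand[A=33 B=38 C=35 D=39 E=50] avail[A=33 B=38 C=35 D=39 E=41] open={R1}
Step 6: reserve R4 C 1 -> on_hand[A=33 B=38 C=35 D=39 E=50] avail[A=33 B=38 C=34 D=39 E=41] open={R1,R4}
Step 7: commit R4 -> on_hand[A=33 B=38 C=34 D=39 E=50] avail[A=33 B=38 C=34 D=39 E=41] open={R1}
Step 8: reserve R5 A 5 -> on_hand[A=33 B=38 C=34 D=39 E=50] avail[A=28 B=38 C=34 D=39 E=41] open={R1,R5}
Step 9: reserve R6 E 5 -> on_hand[A=33 B=38 C=34 D=39 E=50] avail[A=28 B=38 C=34 D=39 E=36] open={R1,R5,R6}
Step 10: cancel R6 -> on_hand[A=33 B=38 C=34 D=39 E=50] avail[A=28 B=38 C=34 D=39 E=41] open={R1,R5}
Step 11: reserve R7 B 3 -> on_hand[A=33 B=38 C=34 D=39 E=50] avail[A=28 B=35 C=34 D=39 E=41] open={R1,R5,R7}
Step 12: cancel R1 -> on_hand[A=33 B=38 C=34 D=39 E=50] avail[A=28 B=35 C=34 D=39 E=50] open={R5,R7}
Step 13: reserve R8 E 9 -> on_hand[A=33 B=38 C=34 D=39 E=50] avail[A=28 B=35 C=34 D=39 E=41] open={R5,R7,R8}
Step 14: reserve R9 A 7 -> on_hand[A=33 B=38 C=34 D=39 E=50] avail[A=21 B=35 C=34 D=39 E=41] open={R5,R7,R8,R9}
Step 15: reserve R10 B 1 -> on_hand[A=33 B=38 C=34 D=39 E=50] avail[A=21 B=34 C=34 D=39 E=41] open={R10,R5,R7,R8,R9}
Step 16: reserve R11 B 4 -> on_hand[A=33 B=38 C=34 D=39 E=50] avail[A=21 B=30 C=34 D=39 E=41] open={R10,R11,R5,R7,R8,R9}

Answer: A: 21
B: 30
C: 34
D: 39
E: 41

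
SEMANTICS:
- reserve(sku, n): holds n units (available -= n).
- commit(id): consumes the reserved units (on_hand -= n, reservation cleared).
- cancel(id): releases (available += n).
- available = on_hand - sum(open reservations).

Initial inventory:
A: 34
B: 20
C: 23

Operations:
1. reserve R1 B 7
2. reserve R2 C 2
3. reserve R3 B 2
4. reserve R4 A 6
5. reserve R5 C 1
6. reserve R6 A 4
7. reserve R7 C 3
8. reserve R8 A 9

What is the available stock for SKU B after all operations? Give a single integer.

Step 1: reserve R1 B 7 -> on_hand[A=34 B=20 C=23] avail[A=34 B=13 C=23] open={R1}
Step 2: reserve R2 C 2 -> on_hand[A=34 B=20 C=23] avail[A=34 B=13 C=21] open={R1,R2}
Step 3: reserve R3 B 2 -> on_hand[A=34 B=20 C=23] avail[A=34 B=11 C=21] open={R1,R2,R3}
Step 4: reserve R4 A 6 -> on_hand[A=34 B=20 C=23] avail[A=28 B=11 C=21] open={R1,R2,R3,R4}
Step 5: reserve R5 C 1 -> on_hand[A=34 B=20 C=23] avail[A=28 B=11 C=20] open={R1,R2,R3,R4,R5}
Step 6: reserve R6 A 4 -> on_hand[A=34 B=20 C=23] avail[A=24 B=11 C=20] open={R1,R2,R3,R4,R5,R6}
Step 7: reserve R7 C 3 -> on_hand[A=34 B=20 C=23] avail[A=24 B=11 C=17] open={R1,R2,R3,R4,R5,R6,R7}
Step 8: reserve R8 A 9 -> on_hand[A=34 B=20 C=23] avail[A=15 B=11 C=17] open={R1,R2,R3,R4,R5,R6,R7,R8}
Final available[B] = 11

Answer: 11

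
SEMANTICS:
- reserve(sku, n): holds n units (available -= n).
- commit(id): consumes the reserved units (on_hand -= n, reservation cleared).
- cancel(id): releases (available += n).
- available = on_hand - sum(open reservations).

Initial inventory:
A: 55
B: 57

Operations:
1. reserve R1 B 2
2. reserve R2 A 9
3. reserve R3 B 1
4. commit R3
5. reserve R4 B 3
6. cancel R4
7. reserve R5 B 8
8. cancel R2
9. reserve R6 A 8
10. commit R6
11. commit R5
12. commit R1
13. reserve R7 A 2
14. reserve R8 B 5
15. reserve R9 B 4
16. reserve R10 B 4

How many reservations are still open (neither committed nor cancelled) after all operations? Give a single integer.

Step 1: reserve R1 B 2 -> on_hand[A=55 B=57] avail[A=55 B=55] open={R1}
Step 2: reserve R2 A 9 -> on_hand[A=55 B=57] avail[A=46 B=55] open={R1,R2}
Step 3: reserve R3 B 1 -> on_hand[A=55 B=57] avail[A=46 B=54] open={R1,R2,R3}
Step 4: commit R3 -> on_hand[A=55 B=56] avail[A=46 B=54] open={R1,R2}
Step 5: reserve R4 B 3 -> on_hand[A=55 B=56] avail[A=46 B=51] open={R1,R2,R4}
Step 6: cancel R4 -> on_hand[A=55 B=56] avail[A=46 B=54] open={R1,R2}
Step 7: reserve R5 B 8 -> on_hand[A=55 B=56] avail[A=46 B=46] open={R1,R2,R5}
Step 8: cancel R2 -> on_hand[A=55 B=56] avail[A=55 B=46] open={R1,R5}
Step 9: reserve R6 A 8 -> on_hand[A=55 B=56] avail[A=47 B=46] open={R1,R5,R6}
Step 10: commit R6 -> on_hand[A=47 B=56] avail[A=47 B=46] open={R1,R5}
Step 11: commit R5 -> on_hand[A=47 B=48] avail[A=47 B=46] open={R1}
Step 12: commit R1 -> on_hand[A=47 B=46] avail[A=47 B=46] open={}
Step 13: reserve R7 A 2 -> on_hand[A=47 B=46] avail[A=45 B=46] open={R7}
Step 14: reserve R8 B 5 -> on_hand[A=47 B=46] avail[A=45 B=41] open={R7,R8}
Step 15: reserve R9 B 4 -> on_hand[A=47 B=46] avail[A=45 B=37] open={R7,R8,R9}
Step 16: reserve R10 B 4 -> on_hand[A=47 B=46] avail[A=45 B=33] open={R10,R7,R8,R9}
Open reservations: ['R10', 'R7', 'R8', 'R9'] -> 4

Answer: 4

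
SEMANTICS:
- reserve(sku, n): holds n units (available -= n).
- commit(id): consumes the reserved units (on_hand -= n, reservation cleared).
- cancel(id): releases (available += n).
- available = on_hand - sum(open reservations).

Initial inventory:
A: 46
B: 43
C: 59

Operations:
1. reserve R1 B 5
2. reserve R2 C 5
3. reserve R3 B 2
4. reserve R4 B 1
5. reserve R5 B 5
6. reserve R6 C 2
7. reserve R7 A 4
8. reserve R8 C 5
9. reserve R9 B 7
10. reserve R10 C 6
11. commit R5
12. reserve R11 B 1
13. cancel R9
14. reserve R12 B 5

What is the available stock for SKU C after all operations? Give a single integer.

Answer: 41

Derivation:
Step 1: reserve R1 B 5 -> on_hand[A=46 B=43 C=59] avail[A=46 B=38 C=59] open={R1}
Step 2: reserve R2 C 5 -> on_hand[A=46 B=43 C=59] avail[A=46 B=38 C=54] open={R1,R2}
Step 3: reserve R3 B 2 -> on_hand[A=46 B=43 C=59] avail[A=46 B=36 C=54] open={R1,R2,R3}
Step 4: reserve R4 B 1 -> on_hand[A=46 B=43 C=59] avail[A=46 B=35 C=54] open={R1,R2,R3,R4}
Step 5: reserve R5 B 5 -> on_hand[A=46 B=43 C=59] avail[A=46 B=30 C=54] open={R1,R2,R3,R4,R5}
Step 6: reserve R6 C 2 -> on_hand[A=46 B=43 C=59] avail[A=46 B=30 C=52] open={R1,R2,R3,R4,R5,R6}
Step 7: reserve R7 A 4 -> on_hand[A=46 B=43 C=59] avail[A=42 B=30 C=52] open={R1,R2,R3,R4,R5,R6,R7}
Step 8: reserve R8 C 5 -> on_hand[A=46 B=43 C=59] avail[A=42 B=30 C=47] open={R1,R2,R3,R4,R5,R6,R7,R8}
Step 9: reserve R9 B 7 -> on_hand[A=46 B=43 C=59] avail[A=42 B=23 C=47] open={R1,R2,R3,R4,R5,R6,R7,R8,R9}
Step 10: reserve R10 C 6 -> on_hand[A=46 B=43 C=59] avail[A=42 B=23 C=41] open={R1,R10,R2,R3,R4,R5,R6,R7,R8,R9}
Step 11: commit R5 -> on_hand[A=46 B=38 C=59] avail[A=42 B=23 C=41] open={R1,R10,R2,R3,R4,R6,R7,R8,R9}
Step 12: reserve R11 B 1 -> on_hand[A=46 B=38 C=59] avail[A=42 B=22 C=41] open={R1,R10,R11,R2,R3,R4,R6,R7,R8,R9}
Step 13: cancel R9 -> on_hand[A=46 B=38 C=59] avail[A=42 B=29 C=41] open={R1,R10,R11,R2,R3,R4,R6,R7,R8}
Step 14: reserve R12 B 5 -> on_hand[A=46 B=38 C=59] avail[A=42 B=24 C=41] open={R1,R10,R11,R12,R2,R3,R4,R6,R7,R8}
Final available[C] = 41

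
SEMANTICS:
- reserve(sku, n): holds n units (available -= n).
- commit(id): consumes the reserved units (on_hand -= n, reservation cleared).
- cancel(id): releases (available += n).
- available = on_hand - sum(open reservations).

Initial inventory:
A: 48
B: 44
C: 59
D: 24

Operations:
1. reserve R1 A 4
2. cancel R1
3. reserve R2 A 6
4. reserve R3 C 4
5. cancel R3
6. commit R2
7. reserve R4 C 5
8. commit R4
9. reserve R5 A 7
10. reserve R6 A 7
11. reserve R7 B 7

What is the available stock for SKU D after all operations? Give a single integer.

Answer: 24

Derivation:
Step 1: reserve R1 A 4 -> on_hand[A=48 B=44 C=59 D=24] avail[A=44 B=44 C=59 D=24] open={R1}
Step 2: cancel R1 -> on_hand[A=48 B=44 C=59 D=24] avail[A=48 B=44 C=59 D=24] open={}
Step 3: reserve R2 A 6 -> on_hand[A=48 B=44 C=59 D=24] avail[A=42 B=44 C=59 D=24] open={R2}
Step 4: reserve R3 C 4 -> on_hand[A=48 B=44 C=59 D=24] avail[A=42 B=44 C=55 D=24] open={R2,R3}
Step 5: cancel R3 -> on_hand[A=48 B=44 C=59 D=24] avail[A=42 B=44 C=59 D=24] open={R2}
Step 6: commit R2 -> on_hand[A=42 B=44 C=59 D=24] avail[A=42 B=44 C=59 D=24] open={}
Step 7: reserve R4 C 5 -> on_hand[A=42 B=44 C=59 D=24] avail[A=42 B=44 C=54 D=24] open={R4}
Step 8: commit R4 -> on_hand[A=42 B=44 C=54 D=24] avail[A=42 B=44 C=54 D=24] open={}
Step 9: reserve R5 A 7 -> on_hand[A=42 B=44 C=54 D=24] avail[A=35 B=44 C=54 D=24] open={R5}
Step 10: reserve R6 A 7 -> on_hand[A=42 B=44 C=54 D=24] avail[A=28 B=44 C=54 D=24] open={R5,R6}
Step 11: reserve R7 B 7 -> on_hand[A=42 B=44 C=54 D=24] avail[A=28 B=37 C=54 D=24] open={R5,R6,R7}
Final available[D] = 24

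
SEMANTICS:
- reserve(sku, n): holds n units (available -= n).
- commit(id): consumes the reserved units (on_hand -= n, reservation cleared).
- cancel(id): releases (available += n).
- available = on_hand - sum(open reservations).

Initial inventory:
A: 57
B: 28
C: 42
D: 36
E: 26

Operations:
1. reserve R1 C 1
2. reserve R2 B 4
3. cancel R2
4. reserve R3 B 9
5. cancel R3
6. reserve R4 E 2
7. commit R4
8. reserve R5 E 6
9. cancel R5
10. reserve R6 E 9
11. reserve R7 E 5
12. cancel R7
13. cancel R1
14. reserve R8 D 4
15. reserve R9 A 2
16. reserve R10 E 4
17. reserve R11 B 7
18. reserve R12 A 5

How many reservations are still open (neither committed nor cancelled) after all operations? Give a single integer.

Answer: 6

Derivation:
Step 1: reserve R1 C 1 -> on_hand[A=57 B=28 C=42 D=36 E=26] avail[A=57 B=28 C=41 D=36 E=26] open={R1}
Step 2: reserve R2 B 4 -> on_hand[A=57 B=28 C=42 D=36 E=26] avail[A=57 B=24 C=41 D=36 E=26] open={R1,R2}
Step 3: cancel R2 -> on_hand[A=57 B=28 C=42 D=36 E=26] avail[A=57 B=28 C=41 D=36 E=26] open={R1}
Step 4: reserve R3 B 9 -> on_hand[A=57 B=28 C=42 D=36 E=26] avail[A=57 B=19 C=41 D=36 E=26] open={R1,R3}
Step 5: cancel R3 -> on_hand[A=57 B=28 C=42 D=36 E=26] avail[A=57 B=28 C=41 D=36 E=26] open={R1}
Step 6: reserve R4 E 2 -> on_hand[A=57 B=28 C=42 D=36 E=26] avail[A=57 B=28 C=41 D=36 E=24] open={R1,R4}
Step 7: commit R4 -> on_hand[A=57 B=28 C=42 D=36 E=24] avail[A=57 B=28 C=41 D=36 E=24] open={R1}
Step 8: reserve R5 E 6 -> on_hand[A=57 B=28 C=42 D=36 E=24] avail[A=57 B=28 C=41 D=36 E=18] open={R1,R5}
Step 9: cancel R5 -> on_hand[A=57 B=28 C=42 D=36 E=24] avail[A=57 B=28 C=41 D=36 E=24] open={R1}
Step 10: reserve R6 E 9 -> on_hand[A=57 B=28 C=42 D=36 E=24] avail[A=57 B=28 C=41 D=36 E=15] open={R1,R6}
Step 11: reserve R7 E 5 -> on_hand[A=57 B=28 C=42 D=36 E=24] avail[A=57 B=28 C=41 D=36 E=10] open={R1,R6,R7}
Step 12: cancel R7 -> on_hand[A=57 B=28 C=42 D=36 E=24] avail[A=57 B=28 C=41 D=36 E=15] open={R1,R6}
Step 13: cancel R1 -> on_hand[A=57 B=28 C=42 D=36 E=24] avail[A=57 B=28 C=42 D=36 E=15] open={R6}
Step 14: reserve R8 D 4 -> on_hand[A=57 B=28 C=42 D=36 E=24] avail[A=57 B=28 C=42 D=32 E=15] open={R6,R8}
Step 15: reserve R9 A 2 -> on_hand[A=57 B=28 C=42 D=36 E=24] avail[A=55 B=28 C=42 D=32 E=15] open={R6,R8,R9}
Step 16: reserve R10 E 4 -> on_hand[A=57 B=28 C=42 D=36 E=24] avail[A=55 B=28 C=42 D=32 E=11] open={R10,R6,R8,R9}
Step 17: reserve R11 B 7 -> on_hand[A=57 B=28 C=42 D=36 E=24] avail[A=55 B=21 C=42 D=32 E=11] open={R10,R11,R6,R8,R9}
Step 18: reserve R12 A 5 -> on_hand[A=57 B=28 C=42 D=36 E=24] avail[A=50 B=21 C=42 D=32 E=11] open={R10,R11,R12,R6,R8,R9}
Open reservations: ['R10', 'R11', 'R12', 'R6', 'R8', 'R9'] -> 6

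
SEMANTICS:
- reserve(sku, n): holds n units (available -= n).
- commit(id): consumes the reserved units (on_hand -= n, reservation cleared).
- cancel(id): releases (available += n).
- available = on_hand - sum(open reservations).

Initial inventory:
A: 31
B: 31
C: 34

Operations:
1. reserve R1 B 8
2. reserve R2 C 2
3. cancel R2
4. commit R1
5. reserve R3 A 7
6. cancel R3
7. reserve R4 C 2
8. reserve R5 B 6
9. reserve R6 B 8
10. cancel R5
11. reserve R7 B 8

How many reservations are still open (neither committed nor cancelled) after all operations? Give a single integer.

Answer: 3

Derivation:
Step 1: reserve R1 B 8 -> on_hand[A=31 B=31 C=34] avail[A=31 B=23 C=34] open={R1}
Step 2: reserve R2 C 2 -> on_hand[A=31 B=31 C=34] avail[A=31 B=23 C=32] open={R1,R2}
Step 3: cancel R2 -> on_hand[A=31 B=31 C=34] avail[A=31 B=23 C=34] open={R1}
Step 4: commit R1 -> on_hand[A=31 B=23 C=34] avail[A=31 B=23 C=34] open={}
Step 5: reserve R3 A 7 -> on_hand[A=31 B=23 C=34] avail[A=24 B=23 C=34] open={R3}
Step 6: cancel R3 -> on_hand[A=31 B=23 C=34] avail[A=31 B=23 C=34] open={}
Step 7: reserve R4 C 2 -> on_hand[A=31 B=23 C=34] avail[A=31 B=23 C=32] open={R4}
Step 8: reserve R5 B 6 -> on_hand[A=31 B=23 C=34] avail[A=31 B=17 C=32] open={R4,R5}
Step 9: reserve R6 B 8 -> on_hand[A=31 B=23 C=34] avail[A=31 B=9 C=32] open={R4,R5,R6}
Step 10: cancel R5 -> on_hand[A=31 B=23 C=34] avail[A=31 B=15 C=32] open={R4,R6}
Step 11: reserve R7 B 8 -> on_hand[A=31 B=23 C=34] avail[A=31 B=7 C=32] open={R4,R6,R7}
Open reservations: ['R4', 'R6', 'R7'] -> 3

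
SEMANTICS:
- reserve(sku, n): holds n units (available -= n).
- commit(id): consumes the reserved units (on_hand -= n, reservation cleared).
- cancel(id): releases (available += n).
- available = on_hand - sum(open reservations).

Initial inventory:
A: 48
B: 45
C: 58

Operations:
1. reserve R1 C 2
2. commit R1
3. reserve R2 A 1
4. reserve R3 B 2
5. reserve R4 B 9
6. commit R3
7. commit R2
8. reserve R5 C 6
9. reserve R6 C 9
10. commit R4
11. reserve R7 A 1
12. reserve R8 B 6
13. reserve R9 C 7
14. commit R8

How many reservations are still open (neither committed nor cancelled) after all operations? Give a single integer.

Step 1: reserve R1 C 2 -> on_hand[A=48 B=45 C=58] avail[A=48 B=45 C=56] open={R1}
Step 2: commit R1 -> on_hand[A=48 B=45 C=56] avail[A=48 B=45 C=56] open={}
Step 3: reserve R2 A 1 -> on_hand[A=48 B=45 C=56] avail[A=47 B=45 C=56] open={R2}
Step 4: reserve R3 B 2 -> on_hand[A=48 B=45 C=56] avail[A=47 B=43 C=56] open={R2,R3}
Step 5: reserve R4 B 9 -> on_hand[A=48 B=45 C=56] avail[A=47 B=34 C=56] open={R2,R3,R4}
Step 6: commit R3 -> on_hand[A=48 B=43 C=56] avail[A=47 B=34 C=56] open={R2,R4}
Step 7: commit R2 -> on_hand[A=47 B=43 C=56] avail[A=47 B=34 C=56] open={R4}
Step 8: reserve R5 C 6 -> on_hand[A=47 B=43 C=56] avail[A=47 B=34 C=50] open={R4,R5}
Step 9: reserve R6 C 9 -> on_hand[A=47 B=43 C=56] avail[A=47 B=34 C=41] open={R4,R5,R6}
Step 10: commit R4 -> on_hand[A=47 B=34 C=56] avail[A=47 B=34 C=41] open={R5,R6}
Step 11: reserve R7 A 1 -> on_hand[A=47 B=34 C=56] avail[A=46 B=34 C=41] open={R5,R6,R7}
Step 12: reserve R8 B 6 -> on_hand[A=47 B=34 C=56] avail[A=46 B=28 C=41] open={R5,R6,R7,R8}
Step 13: reserve R9 C 7 -> on_hand[A=47 B=34 C=56] avail[A=46 B=28 C=34] open={R5,R6,R7,R8,R9}
Step 14: commit R8 -> on_hand[A=47 B=28 C=56] avail[A=46 B=28 C=34] open={R5,R6,R7,R9}
Open reservations: ['R5', 'R6', 'R7', 'R9'] -> 4

Answer: 4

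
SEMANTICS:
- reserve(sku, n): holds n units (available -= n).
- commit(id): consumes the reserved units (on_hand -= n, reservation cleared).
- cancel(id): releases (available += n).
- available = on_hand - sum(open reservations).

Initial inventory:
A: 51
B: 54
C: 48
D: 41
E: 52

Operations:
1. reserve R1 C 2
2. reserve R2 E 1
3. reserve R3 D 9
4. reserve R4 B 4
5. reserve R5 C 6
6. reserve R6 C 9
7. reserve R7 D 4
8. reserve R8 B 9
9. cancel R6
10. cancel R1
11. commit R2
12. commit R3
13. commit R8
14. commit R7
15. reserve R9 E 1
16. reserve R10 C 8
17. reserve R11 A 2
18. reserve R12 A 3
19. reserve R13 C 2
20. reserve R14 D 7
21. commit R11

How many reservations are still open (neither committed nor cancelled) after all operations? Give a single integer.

Step 1: reserve R1 C 2 -> on_hand[A=51 B=54 C=48 D=41 E=52] avail[A=51 B=54 C=46 D=41 E=52] open={R1}
Step 2: reserve R2 E 1 -> on_hand[A=51 B=54 C=48 D=41 E=52] avail[A=51 B=54 C=46 D=41 E=51] open={R1,R2}
Step 3: reserve R3 D 9 -> on_hand[A=51 B=54 C=48 D=41 E=52] avail[A=51 B=54 C=46 D=32 E=51] open={R1,R2,R3}
Step 4: reserve R4 B 4 -> on_hand[A=51 B=54 C=48 D=41 E=52] avail[A=51 B=50 C=46 D=32 E=51] open={R1,R2,R3,R4}
Step 5: reserve R5 C 6 -> on_hand[A=51 B=54 C=48 D=41 E=52] avail[A=51 B=50 C=40 D=32 E=51] open={R1,R2,R3,R4,R5}
Step 6: reserve R6 C 9 -> on_hand[A=51 B=54 C=48 D=41 E=52] avail[A=51 B=50 C=31 D=32 E=51] open={R1,R2,R3,R4,R5,R6}
Step 7: reserve R7 D 4 -> on_hand[A=51 B=54 C=48 D=41 E=52] avail[A=51 B=50 C=31 D=28 E=51] open={R1,R2,R3,R4,R5,R6,R7}
Step 8: reserve R8 B 9 -> on_hand[A=51 B=54 C=48 D=41 E=52] avail[A=51 B=41 C=31 D=28 E=51] open={R1,R2,R3,R4,R5,R6,R7,R8}
Step 9: cancel R6 -> on_hand[A=51 B=54 C=48 D=41 E=52] avail[A=51 B=41 C=40 D=28 E=51] open={R1,R2,R3,R4,R5,R7,R8}
Step 10: cancel R1 -> on_hand[A=51 B=54 C=48 D=41 E=52] avail[A=51 B=41 C=42 D=28 E=51] open={R2,R3,R4,R5,R7,R8}
Step 11: commit R2 -> on_hand[A=51 B=54 C=48 D=41 E=51] avail[A=51 B=41 C=42 D=28 E=51] open={R3,R4,R5,R7,R8}
Step 12: commit R3 -> on_hand[A=51 B=54 C=48 D=32 E=51] avail[A=51 B=41 C=42 D=28 E=51] open={R4,R5,R7,R8}
Step 13: commit R8 -> on_hand[A=51 B=45 C=48 D=32 E=51] avail[A=51 B=41 C=42 D=28 E=51] open={R4,R5,R7}
Step 14: commit R7 -> on_hand[A=51 B=45 C=48 D=28 E=51] avail[A=51 B=41 C=42 D=28 E=51] open={R4,R5}
Step 15: reserve R9 E 1 -> on_hand[A=51 B=45 C=48 D=28 E=51] avail[A=51 B=41 C=42 D=28 E=50] open={R4,R5,R9}
Step 16: reserve R10 C 8 -> on_hand[A=51 B=45 C=48 D=28 E=51] avail[A=51 B=41 C=34 D=28 E=50] open={R10,R4,R5,R9}
Step 17: reserve R11 A 2 -> on_hand[A=51 B=45 C=48 D=28 E=51] avail[A=49 B=41 C=34 D=28 E=50] open={R10,R11,R4,R5,R9}
Step 18: reserve R12 A 3 -> on_hand[A=51 B=45 C=48 D=28 E=51] avail[A=46 B=41 C=34 D=28 E=50] open={R10,R11,R12,R4,R5,R9}
Step 19: reserve R13 C 2 -> on_hand[A=51 B=45 C=48 D=28 E=51] avail[A=46 B=41 C=32 D=28 E=50] open={R10,R11,R12,R13,R4,R5,R9}
Step 20: reserve R14 D 7 -> on_hand[A=51 B=45 C=48 D=28 E=51] avail[A=46 B=41 C=32 D=21 E=50] open={R10,R11,R12,R13,R14,R4,R5,R9}
Step 21: commit R11 -> on_hand[A=49 B=45 C=48 D=28 E=51] avail[A=46 B=41 C=32 D=21 E=50] open={R10,R12,R13,R14,R4,R5,R9}
Open reservations: ['R10', 'R12', 'R13', 'R14', 'R4', 'R5', 'R9'] -> 7

Answer: 7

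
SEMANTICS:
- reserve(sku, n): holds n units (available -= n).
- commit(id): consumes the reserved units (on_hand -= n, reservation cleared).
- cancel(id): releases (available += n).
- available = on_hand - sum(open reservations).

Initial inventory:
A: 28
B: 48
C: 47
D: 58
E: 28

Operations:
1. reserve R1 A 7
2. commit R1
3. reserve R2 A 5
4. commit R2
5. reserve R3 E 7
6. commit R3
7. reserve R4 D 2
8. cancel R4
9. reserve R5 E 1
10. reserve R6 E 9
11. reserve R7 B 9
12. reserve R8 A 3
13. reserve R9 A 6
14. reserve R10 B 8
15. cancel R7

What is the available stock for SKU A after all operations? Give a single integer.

Answer: 7

Derivation:
Step 1: reserve R1 A 7 -> on_hand[A=28 B=48 C=47 D=58 E=28] avail[A=21 B=48 C=47 D=58 E=28] open={R1}
Step 2: commit R1 -> on_hand[A=21 B=48 C=47 D=58 E=28] avail[A=21 B=48 C=47 D=58 E=28] open={}
Step 3: reserve R2 A 5 -> on_hand[A=21 B=48 C=47 D=58 E=28] avail[A=16 B=48 C=47 D=58 E=28] open={R2}
Step 4: commit R2 -> on_hand[A=16 B=48 C=47 D=58 E=28] avail[A=16 B=48 C=47 D=58 E=28] open={}
Step 5: reserve R3 E 7 -> on_hand[A=16 B=48 C=47 D=58 E=28] avail[A=16 B=48 C=47 D=58 E=21] open={R3}
Step 6: commit R3 -> on_hand[A=16 B=48 C=47 D=58 E=21] avail[A=16 B=48 C=47 D=58 E=21] open={}
Step 7: reserve R4 D 2 -> on_hand[A=16 B=48 C=47 D=58 E=21] avail[A=16 B=48 C=47 D=56 E=21] open={R4}
Step 8: cancel R4 -> on_hand[A=16 B=48 C=47 D=58 E=21] avail[A=16 B=48 C=47 D=58 E=21] open={}
Step 9: reserve R5 E 1 -> on_hand[A=16 B=48 C=47 D=58 E=21] avail[A=16 B=48 C=47 D=58 E=20] open={R5}
Step 10: reserve R6 E 9 -> on_hand[A=16 B=48 C=47 D=58 E=21] avail[A=16 B=48 C=47 D=58 E=11] open={R5,R6}
Step 11: reserve R7 B 9 -> on_hand[A=16 B=48 C=47 D=58 E=21] avail[A=16 B=39 C=47 D=58 E=11] open={R5,R6,R7}
Step 12: reserve R8 A 3 -> on_hand[A=16 B=48 C=47 D=58 E=21] avail[A=13 B=39 C=47 D=58 E=11] open={R5,R6,R7,R8}
Step 13: reserve R9 A 6 -> on_hand[A=16 B=48 C=47 D=58 E=21] avail[A=7 B=39 C=47 D=58 E=11] open={R5,R6,R7,R8,R9}
Step 14: reserve R10 B 8 -> on_hand[A=16 B=48 C=47 D=58 E=21] avail[A=7 B=31 C=47 D=58 E=11] open={R10,R5,R6,R7,R8,R9}
Step 15: cancel R7 -> on_hand[A=16 B=48 C=47 D=58 E=21] avail[A=7 B=40 C=47 D=58 E=11] open={R10,R5,R6,R8,R9}
Final available[A] = 7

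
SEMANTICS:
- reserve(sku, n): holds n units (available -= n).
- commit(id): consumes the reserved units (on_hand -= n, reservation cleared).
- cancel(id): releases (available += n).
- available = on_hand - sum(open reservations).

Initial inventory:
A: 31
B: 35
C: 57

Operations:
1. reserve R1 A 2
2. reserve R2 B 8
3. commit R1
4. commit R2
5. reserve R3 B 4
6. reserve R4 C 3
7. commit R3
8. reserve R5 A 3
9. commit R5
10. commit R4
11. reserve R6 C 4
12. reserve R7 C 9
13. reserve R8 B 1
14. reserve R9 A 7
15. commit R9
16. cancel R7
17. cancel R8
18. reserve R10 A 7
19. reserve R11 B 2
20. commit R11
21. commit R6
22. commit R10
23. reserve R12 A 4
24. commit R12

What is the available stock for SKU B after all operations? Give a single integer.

Answer: 21

Derivation:
Step 1: reserve R1 A 2 -> on_hand[A=31 B=35 C=57] avail[A=29 B=35 C=57] open={R1}
Step 2: reserve R2 B 8 -> on_hand[A=31 B=35 C=57] avail[A=29 B=27 C=57] open={R1,R2}
Step 3: commit R1 -> on_hand[A=29 B=35 C=57] avail[A=29 B=27 C=57] open={R2}
Step 4: commit R2 -> on_hand[A=29 B=27 C=57] avail[A=29 B=27 C=57] open={}
Step 5: reserve R3 B 4 -> on_hand[A=29 B=27 C=57] avail[A=29 B=23 C=57] open={R3}
Step 6: reserve R4 C 3 -> on_hand[A=29 B=27 C=57] avail[A=29 B=23 C=54] open={R3,R4}
Step 7: commit R3 -> on_hand[A=29 B=23 C=57] avail[A=29 B=23 C=54] open={R4}
Step 8: reserve R5 A 3 -> on_hand[A=29 B=23 C=57] avail[A=26 B=23 C=54] open={R4,R5}
Step 9: commit R5 -> on_hand[A=26 B=23 C=57] avail[A=26 B=23 C=54] open={R4}
Step 10: commit R4 -> on_hand[A=26 B=23 C=54] avail[A=26 B=23 C=54] open={}
Step 11: reserve R6 C 4 -> on_hand[A=26 B=23 C=54] avail[A=26 B=23 C=50] open={R6}
Step 12: reserve R7 C 9 -> on_hand[A=26 B=23 C=54] avail[A=26 B=23 C=41] open={R6,R7}
Step 13: reserve R8 B 1 -> on_hand[A=26 B=23 C=54] avail[A=26 B=22 C=41] open={R6,R7,R8}
Step 14: reserve R9 A 7 -> on_hand[A=26 B=23 C=54] avail[A=19 B=22 C=41] open={R6,R7,R8,R9}
Step 15: commit R9 -> on_hand[A=19 B=23 C=54] avail[A=19 B=22 C=41] open={R6,R7,R8}
Step 16: cancel R7 -> on_hand[A=19 B=23 C=54] avail[A=19 B=22 C=50] open={R6,R8}
Step 17: cancel R8 -> on_hand[A=19 B=23 C=54] avail[A=19 B=23 C=50] open={R6}
Step 18: reserve R10 A 7 -> on_hand[A=19 B=23 C=54] avail[A=12 B=23 C=50] open={R10,R6}
Step 19: reserve R11 B 2 -> on_hand[A=19 B=23 C=54] avail[A=12 B=21 C=50] open={R10,R11,R6}
Step 20: commit R11 -> on_hand[A=19 B=21 C=54] avail[A=12 B=21 C=50] open={R10,R6}
Step 21: commit R6 -> on_hand[A=19 B=21 C=50] avail[A=12 B=21 C=50] open={R10}
Step 22: commit R10 -> on_hand[A=12 B=21 C=50] avail[A=12 B=21 C=50] open={}
Step 23: reserve R12 A 4 -> on_hand[A=12 B=21 C=50] avail[A=8 B=21 C=50] open={R12}
Step 24: commit R12 -> on_hand[A=8 B=21 C=50] avail[A=8 B=21 C=50] open={}
Final available[B] = 21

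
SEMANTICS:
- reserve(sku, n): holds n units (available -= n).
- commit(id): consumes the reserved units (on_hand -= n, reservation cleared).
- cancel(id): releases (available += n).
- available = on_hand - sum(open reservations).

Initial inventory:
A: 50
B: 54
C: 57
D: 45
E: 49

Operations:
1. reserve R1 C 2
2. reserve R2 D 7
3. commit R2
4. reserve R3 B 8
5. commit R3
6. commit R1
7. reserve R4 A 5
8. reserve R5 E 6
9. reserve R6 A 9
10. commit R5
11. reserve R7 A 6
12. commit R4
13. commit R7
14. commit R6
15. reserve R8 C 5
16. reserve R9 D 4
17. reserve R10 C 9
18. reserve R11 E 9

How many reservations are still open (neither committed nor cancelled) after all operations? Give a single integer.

Answer: 4

Derivation:
Step 1: reserve R1 C 2 -> on_hand[A=50 B=54 C=57 D=45 E=49] avail[A=50 B=54 C=55 D=45 E=49] open={R1}
Step 2: reserve R2 D 7 -> on_hand[A=50 B=54 C=57 D=45 E=49] avail[A=50 B=54 C=55 D=38 E=49] open={R1,R2}
Step 3: commit R2 -> on_hand[A=50 B=54 C=57 D=38 E=49] avail[A=50 B=54 C=55 D=38 E=49] open={R1}
Step 4: reserve R3 B 8 -> on_hand[A=50 B=54 C=57 D=38 E=49] avail[A=50 B=46 C=55 D=38 E=49] open={R1,R3}
Step 5: commit R3 -> on_hand[A=50 B=46 C=57 D=38 E=49] avail[A=50 B=46 C=55 D=38 E=49] open={R1}
Step 6: commit R1 -> on_hand[A=50 B=46 C=55 D=38 E=49] avail[A=50 B=46 C=55 D=38 E=49] open={}
Step 7: reserve R4 A 5 -> on_hand[A=50 B=46 C=55 D=38 E=49] avail[A=45 B=46 C=55 D=38 E=49] open={R4}
Step 8: reserve R5 E 6 -> on_hand[A=50 B=46 C=55 D=38 E=49] avail[A=45 B=46 C=55 D=38 E=43] open={R4,R5}
Step 9: reserve R6 A 9 -> on_hand[A=50 B=46 C=55 D=38 E=49] avail[A=36 B=46 C=55 D=38 E=43] open={R4,R5,R6}
Step 10: commit R5 -> on_hand[A=50 B=46 C=55 D=38 E=43] avail[A=36 B=46 C=55 D=38 E=43] open={R4,R6}
Step 11: reserve R7 A 6 -> on_hand[A=50 B=46 C=55 D=38 E=43] avail[A=30 B=46 C=55 D=38 E=43] open={R4,R6,R7}
Step 12: commit R4 -> on_hand[A=45 B=46 C=55 D=38 E=43] avail[A=30 B=46 C=55 D=38 E=43] open={R6,R7}
Step 13: commit R7 -> on_hand[A=39 B=46 C=55 D=38 E=43] avail[A=30 B=46 C=55 D=38 E=43] open={R6}
Step 14: commit R6 -> on_hand[A=30 B=46 C=55 D=38 E=43] avail[A=30 B=46 C=55 D=38 E=43] open={}
Step 15: reserve R8 C 5 -> on_hand[A=30 B=46 C=55 D=38 E=43] avail[A=30 B=46 C=50 D=38 E=43] open={R8}
Step 16: reserve R9 D 4 -> on_hand[A=30 B=46 C=55 D=38 E=43] avail[A=30 B=46 C=50 D=34 E=43] open={R8,R9}
Step 17: reserve R10 C 9 -> on_hand[A=30 B=46 C=55 D=38 E=43] avail[A=30 B=46 C=41 D=34 E=43] open={R10,R8,R9}
Step 18: reserve R11 E 9 -> on_hand[A=30 B=46 C=55 D=38 E=43] avail[A=30 B=46 C=41 D=34 E=34] open={R10,R11,R8,R9}
Open reservations: ['R10', 'R11', 'R8', 'R9'] -> 4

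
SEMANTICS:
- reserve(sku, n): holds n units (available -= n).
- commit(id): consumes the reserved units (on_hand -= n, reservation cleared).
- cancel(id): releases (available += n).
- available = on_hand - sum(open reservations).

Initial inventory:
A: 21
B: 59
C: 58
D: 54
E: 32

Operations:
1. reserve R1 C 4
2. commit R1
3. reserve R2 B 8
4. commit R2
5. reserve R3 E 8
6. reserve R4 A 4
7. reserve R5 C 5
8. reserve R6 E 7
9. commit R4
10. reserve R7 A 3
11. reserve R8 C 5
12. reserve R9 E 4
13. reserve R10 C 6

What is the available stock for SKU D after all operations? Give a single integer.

Step 1: reserve R1 C 4 -> on_hand[A=21 B=59 C=58 D=54 E=32] avail[A=21 B=59 C=54 D=54 E=32] open={R1}
Step 2: commit R1 -> on_hand[A=21 B=59 C=54 D=54 E=32] avail[A=21 B=59 C=54 D=54 E=32] open={}
Step 3: reserve R2 B 8 -> on_hand[A=21 B=59 C=54 D=54 E=32] avail[A=21 B=51 C=54 D=54 E=32] open={R2}
Step 4: commit R2 -> on_hand[A=21 B=51 C=54 D=54 E=32] avail[A=21 B=51 C=54 D=54 E=32] open={}
Step 5: reserve R3 E 8 -> on_hand[A=21 B=51 C=54 D=54 E=32] avail[A=21 B=51 C=54 D=54 E=24] open={R3}
Step 6: reserve R4 A 4 -> on_hand[A=21 B=51 C=54 D=54 E=32] avail[A=17 B=51 C=54 D=54 E=24] open={R3,R4}
Step 7: reserve R5 C 5 -> on_hand[A=21 B=51 C=54 D=54 E=32] avail[A=17 B=51 C=49 D=54 E=24] open={R3,R4,R5}
Step 8: reserve R6 E 7 -> on_hand[A=21 B=51 C=54 D=54 E=32] avail[A=17 B=51 C=49 D=54 E=17] open={R3,R4,R5,R6}
Step 9: commit R4 -> on_hand[A=17 B=51 C=54 D=54 E=32] avail[A=17 B=51 C=49 D=54 E=17] open={R3,R5,R6}
Step 10: reserve R7 A 3 -> on_hand[A=17 B=51 C=54 D=54 E=32] avail[A=14 B=51 C=49 D=54 E=17] open={R3,R5,R6,R7}
Step 11: reserve R8 C 5 -> on_hand[A=17 B=51 C=54 D=54 E=32] avail[A=14 B=51 C=44 D=54 E=17] open={R3,R5,R6,R7,R8}
Step 12: reserve R9 E 4 -> on_hand[A=17 B=51 C=54 D=54 E=32] avail[A=14 B=51 C=44 D=54 E=13] open={R3,R5,R6,R7,R8,R9}
Step 13: reserve R10 C 6 -> on_hand[A=17 B=51 C=54 D=54 E=32] avail[A=14 B=51 C=38 D=54 E=13] open={R10,R3,R5,R6,R7,R8,R9}
Final available[D] = 54

Answer: 54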